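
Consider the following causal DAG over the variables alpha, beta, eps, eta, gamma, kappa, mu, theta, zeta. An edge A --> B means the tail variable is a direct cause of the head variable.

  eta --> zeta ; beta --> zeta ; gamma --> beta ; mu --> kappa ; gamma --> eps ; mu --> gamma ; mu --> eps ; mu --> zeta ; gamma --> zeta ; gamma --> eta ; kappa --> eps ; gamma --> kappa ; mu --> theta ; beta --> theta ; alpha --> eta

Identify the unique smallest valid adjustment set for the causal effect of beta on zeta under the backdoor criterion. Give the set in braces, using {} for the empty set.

{gamma}

Variables eligible for adjustment (non-descendants of beta, excluding beta and zeta): {alpha, eps, eta, gamma, kappa, mu}.
Backdoor paths from beta to zeta:
  P1: beta <- gamma <- mu -> zeta
  P2: beta <- gamma -> kappa <- mu -> zeta
  P3: beta <- gamma -> kappa -> eps <- mu -> zeta
  P4: beta <- gamma -> eps <- mu -> zeta
  P5: beta <- gamma -> eps <- kappa <- mu -> zeta
  P6: beta <- gamma -> eta -> zeta
  P7: beta <- gamma -> zeta
The empty set is not sufficient: P1 (beta <- gamma <- mu -> zeta) has no collider blocking it and no conditioned non-collider, so it is open.
Try {gamma}:
  P1: blocked at chain node gamma ∈ conditioning set.
  P2: blocked at fork node gamma ∈ conditioning set.
  P3: blocked at fork node gamma ∈ conditioning set.
  P4: blocked at fork node gamma ∈ conditioning set.
  P5: blocked at fork node gamma ∈ conditioning set.
  P6: blocked at fork node gamma ∈ conditioning set.
  P7: blocked at fork node gamma ∈ conditioning set.
{gamma} contains no descendant of beta and blocks every backdoor path.
No other singleton works — e.g. {mu} leaves P6 open — so {gamma} is the unique smallest valid adjustment set.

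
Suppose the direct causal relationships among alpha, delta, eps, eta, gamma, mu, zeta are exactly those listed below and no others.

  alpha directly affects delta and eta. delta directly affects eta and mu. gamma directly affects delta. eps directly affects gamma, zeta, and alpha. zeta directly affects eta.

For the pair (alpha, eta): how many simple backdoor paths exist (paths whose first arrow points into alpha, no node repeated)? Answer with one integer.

A backdoor path from alpha to eta is any simple undirected path whose first edge points into alpha (i.e. leaves alpha via a parent).
Parents of alpha: {eps}.
Enumerating:
  P1: alpha <- eps -> gamma -> delta -> eta
  P2: alpha <- eps -> zeta -> eta
That exhausts the simple backdoor paths. Count: 2.

2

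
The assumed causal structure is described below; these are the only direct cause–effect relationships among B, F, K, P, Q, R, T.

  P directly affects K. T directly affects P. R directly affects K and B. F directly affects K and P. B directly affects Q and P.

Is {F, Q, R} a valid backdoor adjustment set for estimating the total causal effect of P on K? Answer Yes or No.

Backdoor paths from P to K (paths whose first edge points into P):
  P1: P <- F -> K
  P2: P <- B <- R -> K
Condition 1 (no descendant of P in the set): holds — descendants of P are {K}; none are in {F, Q, R}.
Condition 2 (every backdoor path blocked by {F, Q, R}):
  P1: blocked at fork node F ∈ conditioning set.
  P2: blocked at fork node R ∈ conditioning set.
{F, Q, R} satisfies the backdoor criterion.

Yes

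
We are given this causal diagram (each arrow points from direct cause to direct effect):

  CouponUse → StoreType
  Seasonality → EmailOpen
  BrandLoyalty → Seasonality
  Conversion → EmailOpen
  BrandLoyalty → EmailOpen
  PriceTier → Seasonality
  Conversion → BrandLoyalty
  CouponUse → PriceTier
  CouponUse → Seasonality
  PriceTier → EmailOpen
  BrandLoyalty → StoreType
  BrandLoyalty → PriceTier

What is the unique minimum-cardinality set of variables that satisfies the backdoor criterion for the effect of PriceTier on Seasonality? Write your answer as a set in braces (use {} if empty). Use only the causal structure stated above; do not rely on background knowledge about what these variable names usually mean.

{BrandLoyalty, CouponUse}

Variables eligible for adjustment (non-descendants of PriceTier, excluding PriceTier and Seasonality): {BrandLoyalty, Conversion, CouponUse, StoreType}.
Backdoor paths from PriceTier to Seasonality:
  P1: PriceTier <- BrandLoyalty <- Conversion -> EmailOpen <- Seasonality
  P2: PriceTier <- BrandLoyalty -> StoreType <- CouponUse -> Seasonality
  P3: PriceTier <- BrandLoyalty -> Seasonality
  P4: PriceTier <- BrandLoyalty -> EmailOpen <- Seasonality
  P5: PriceTier <- CouponUse -> StoreType <- BrandLoyalty <- Conversion -> EmailOpen <- Seasonality
  P6: PriceTier <- CouponUse -> StoreType <- BrandLoyalty -> Seasonality
  P7: PriceTier <- CouponUse -> StoreType <- BrandLoyalty -> EmailOpen <- Seasonality
  P8: PriceTier <- CouponUse -> Seasonality
The empty set is not sufficient: P3 (PriceTier <- BrandLoyalty -> Seasonality) has no collider blocking it and no conditioned non-collider, so it is open.
Try {BrandLoyalty, CouponUse}:
  P1: blocked at chain node BrandLoyalty ∈ conditioning set.
  P2: blocked at fork node BrandLoyalty ∈ conditioning set.
  P3: blocked at fork node BrandLoyalty ∈ conditioning set.
  P4: blocked at fork node BrandLoyalty ∈ conditioning set.
  P5: blocked at fork node CouponUse ∈ conditioning set.
  P6: blocked at fork node CouponUse ∈ conditioning set.
  P7: blocked at fork node CouponUse ∈ conditioning set.
  P8: blocked at fork node CouponUse ∈ conditioning set.
{BrandLoyalty, CouponUse} contains no descendant of PriceTier and blocks every backdoor path.
Every element of {BrandLoyalty, CouponUse} is needed (dropping BrandLoyalty leaves P3 open; dropping CouponUse leaves P8 open), so no proper subset is valid.
Among all size-2 subsets of the eligible variables, only {BrandLoyalty, CouponUse} blocks every backdoor path, so it is the unique smallest valid adjustment set.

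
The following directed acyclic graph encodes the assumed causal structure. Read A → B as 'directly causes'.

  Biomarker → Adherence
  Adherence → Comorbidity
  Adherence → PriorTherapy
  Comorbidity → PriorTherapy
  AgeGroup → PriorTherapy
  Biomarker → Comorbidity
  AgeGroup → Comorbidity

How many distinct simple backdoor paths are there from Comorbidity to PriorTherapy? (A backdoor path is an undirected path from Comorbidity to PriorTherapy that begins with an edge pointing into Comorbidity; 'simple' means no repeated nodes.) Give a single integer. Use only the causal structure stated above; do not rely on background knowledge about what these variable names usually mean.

3

A backdoor path from Comorbidity to PriorTherapy is any simple undirected path whose first edge points into Comorbidity (i.e. leaves Comorbidity via a parent).
Parents of Comorbidity: {Adherence, AgeGroup, Biomarker}.
Enumerating:
  P1: Comorbidity <- AgeGroup -> PriorTherapy
  P2: Comorbidity <- Biomarker -> Adherence -> PriorTherapy
  P3: Comorbidity <- Adherence -> PriorTherapy
That exhausts the simple backdoor paths. Count: 3.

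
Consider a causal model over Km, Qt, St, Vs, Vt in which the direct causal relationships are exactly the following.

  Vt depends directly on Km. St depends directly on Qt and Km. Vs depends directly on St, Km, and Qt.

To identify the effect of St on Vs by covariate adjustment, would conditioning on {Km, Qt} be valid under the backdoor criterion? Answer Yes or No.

Backdoor paths from St to Vs (paths whose first edge points into St):
  P1: St <- Km -> Vs
  P2: St <- Qt -> Vs
Condition 1 (no descendant of St in the set): holds — descendants of St are {Vs}; none are in {Km, Qt}.
Condition 2 (every backdoor path blocked by {Km, Qt}):
  P1: blocked at fork node Km ∈ conditioning set.
  P2: blocked at fork node Qt ∈ conditioning set.
{Km, Qt} satisfies the backdoor criterion.

Yes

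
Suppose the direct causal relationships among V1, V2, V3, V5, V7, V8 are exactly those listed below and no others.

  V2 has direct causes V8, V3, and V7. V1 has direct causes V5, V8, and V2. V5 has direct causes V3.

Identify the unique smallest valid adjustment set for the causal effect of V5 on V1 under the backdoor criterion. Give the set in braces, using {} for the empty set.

{V3}

Variables eligible for adjustment (non-descendants of V5, excluding V5 and V1): {V2, V3, V7, V8}.
Backdoor paths from V5 to V1:
  P1: V5 <- V3 -> V2 <- V8 -> V1
  P2: V5 <- V3 -> V2 -> V1
The empty set is not sufficient: P2 (V5 <- V3 -> V2 -> V1) has no collider blocking it and no conditioned non-collider, so it is open.
Try {V3}:
  P1: blocked at fork node V3 ∈ conditioning set.
  P2: blocked at fork node V3 ∈ conditioning set.
{V3} contains no descendant of V5 and blocks every backdoor path.
No other singleton works — e.g. {V7} leaves P2 open — so {V3} is the unique smallest valid adjustment set.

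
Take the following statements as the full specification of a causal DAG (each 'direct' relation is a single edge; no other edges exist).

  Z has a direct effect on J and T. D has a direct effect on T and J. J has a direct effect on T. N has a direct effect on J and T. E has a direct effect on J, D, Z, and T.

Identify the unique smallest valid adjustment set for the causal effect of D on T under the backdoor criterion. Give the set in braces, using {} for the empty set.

Variables eligible for adjustment (non-descendants of D, excluding D and T): {E, N, Z}.
Backdoor paths from D to T:
  P1: D <- E -> Z -> J <- N -> T
  P2: D <- E -> Z -> J -> T
  P3: D <- E -> Z -> T
  P4: D <- E -> J <- N -> T
  P5: D <- E -> J <- Z -> T
  P6: D <- E -> J -> T
  P7: D <- E -> T
The empty set is not sufficient: P2 (D <- E -> Z -> J -> T) has no collider blocking it and no conditioned non-collider, so it is open.
Try {E}:
  P1: blocked at fork node E ∈ conditioning set.
  P2: blocked at fork node E ∈ conditioning set.
  P3: blocked at fork node E ∈ conditioning set.
  P4: blocked at fork node E ∈ conditioning set.
  P5: blocked at fork node E ∈ conditioning set.
  P6: blocked at fork node E ∈ conditioning set.
  P7: blocked at fork node E ∈ conditioning set.
{E} contains no descendant of D and blocks every backdoor path.
No other singleton works — e.g. {N} leaves P2 open — so {E} is the unique smallest valid adjustment set.

{E}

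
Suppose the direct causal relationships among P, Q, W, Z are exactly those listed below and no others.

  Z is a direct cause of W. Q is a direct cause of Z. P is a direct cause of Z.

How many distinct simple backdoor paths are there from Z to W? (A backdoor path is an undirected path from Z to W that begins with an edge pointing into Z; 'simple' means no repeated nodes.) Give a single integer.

A backdoor path from Z to W is any simple undirected path whose first edge points into Z (i.e. leaves Z via a parent).
Parents of Z: {P, Q}.
No simple path from any parent of Z reaches W without revisiting Z, so there are no backdoor paths.

0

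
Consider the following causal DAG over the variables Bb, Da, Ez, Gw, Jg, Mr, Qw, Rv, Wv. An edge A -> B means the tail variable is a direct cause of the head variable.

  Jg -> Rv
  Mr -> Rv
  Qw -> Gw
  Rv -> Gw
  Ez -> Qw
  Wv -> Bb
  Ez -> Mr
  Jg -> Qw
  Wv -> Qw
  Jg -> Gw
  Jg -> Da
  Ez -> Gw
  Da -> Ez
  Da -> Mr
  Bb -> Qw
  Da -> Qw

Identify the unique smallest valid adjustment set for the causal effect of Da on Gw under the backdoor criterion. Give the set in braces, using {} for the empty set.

Variables eligible for adjustment (non-descendants of Da, excluding Da and Gw): {Bb, Jg, Wv}.
Backdoor paths from Da to Gw:
  P1: Da <- Jg -> Rv <- Mr <- Ez -> Qw -> Gw
  P2: Da <- Jg -> Rv <- Mr <- Ez -> Gw
  P3: Da <- Jg -> Rv -> Gw
  P4: Da <- Jg -> Qw <- Ez -> Mr -> Rv -> Gw
  P5: Da <- Jg -> Qw <- Ez -> Gw
  P6: Da <- Jg -> Qw -> Gw
  P7: Da <- Jg -> Gw
The empty set is not sufficient: P3 (Da <- Jg -> Rv -> Gw) has no collider blocking it and no conditioned non-collider, so it is open.
Try {Jg}:
  P1: blocked at fork node Jg ∈ conditioning set.
  P2: blocked at fork node Jg ∈ conditioning set.
  P3: blocked at fork node Jg ∈ conditioning set.
  P4: blocked at fork node Jg ∈ conditioning set.
  P5: blocked at fork node Jg ∈ conditioning set.
  P6: blocked at fork node Jg ∈ conditioning set.
  P7: blocked at fork node Jg ∈ conditioning set.
{Jg} contains no descendant of Da and blocks every backdoor path.
No other singleton works — e.g. {Wv} leaves P3 open — so {Jg} is the unique smallest valid adjustment set.

{Jg}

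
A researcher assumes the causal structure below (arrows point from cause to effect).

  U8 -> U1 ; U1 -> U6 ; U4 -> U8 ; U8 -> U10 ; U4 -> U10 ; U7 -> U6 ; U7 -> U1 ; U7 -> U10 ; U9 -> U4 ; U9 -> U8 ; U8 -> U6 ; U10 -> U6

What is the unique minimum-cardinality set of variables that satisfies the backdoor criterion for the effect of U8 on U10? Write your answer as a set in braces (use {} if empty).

{U4}

Variables eligible for adjustment (non-descendants of U8, excluding U8 and U10): {U4, U7, U9}.
Backdoor paths from U8 to U10:
  P1: U8 <- U9 -> U4 -> U10
  P2: U8 <- U4 -> U10
The empty set is not sufficient: P1 (U8 <- U9 -> U4 -> U10) has no collider blocking it and no conditioned non-collider, so it is open.
Try {U4}:
  P1: blocked at chain node U4 ∈ conditioning set.
  P2: blocked at fork node U4 ∈ conditioning set.
{U4} contains no descendant of U8 and blocks every backdoor path.
No other singleton works — e.g. {U9} leaves P2 open — so {U4} is the unique smallest valid adjustment set.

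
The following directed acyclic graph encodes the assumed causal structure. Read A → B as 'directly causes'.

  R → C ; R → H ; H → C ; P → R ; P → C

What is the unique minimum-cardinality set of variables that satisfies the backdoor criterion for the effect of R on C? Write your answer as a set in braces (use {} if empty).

Variables eligible for adjustment (non-descendants of R, excluding R and C): {P}.
Backdoor paths from R to C:
  P1: R <- P -> C
The empty set is not sufficient: P1 (R <- P -> C) has no collider blocking it and no conditioned non-collider, so it is open.
Try {P}:
  P1: blocked at fork node P ∈ conditioning set.
{P} contains no descendant of R and blocks every backdoor path.
{P} is the unique smallest valid adjustment set.

{P}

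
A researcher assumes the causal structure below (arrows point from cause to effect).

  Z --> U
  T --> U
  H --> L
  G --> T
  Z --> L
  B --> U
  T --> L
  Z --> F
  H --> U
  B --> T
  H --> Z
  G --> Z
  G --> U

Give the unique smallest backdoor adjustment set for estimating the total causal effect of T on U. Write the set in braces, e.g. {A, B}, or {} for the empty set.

Variables eligible for adjustment (non-descendants of T, excluding T and U): {B, F, G, H, Z}.
Backdoor paths from T to U:
  P1: T <- B -> U
  P2: T <- G -> Z <- H -> U
  P3: T <- G -> Z -> L <- H -> U
  P4: T <- G -> Z -> U
  P5: T <- G -> U
The empty set is not sufficient: P1 (T <- B -> U) has no collider blocking it and no conditioned non-collider, so it is open.
Try {B, G}:
  P1: blocked at fork node B ∈ conditioning set.
  P2: blocked at fork node G ∈ conditioning set.
  P3: blocked at fork node G ∈ conditioning set.
  P4: blocked at fork node G ∈ conditioning set.
  P5: blocked at fork node G ∈ conditioning set.
{B, G} contains no descendant of T and blocks every backdoor path.
Every element of {B, G} is needed (dropping B leaves P1 open; dropping G leaves P4 open), so no proper subset is valid.
Among all size-2 subsets of the eligible variables, only {B, G} blocks every backdoor path, so it is the unique smallest valid adjustment set.

{B, G}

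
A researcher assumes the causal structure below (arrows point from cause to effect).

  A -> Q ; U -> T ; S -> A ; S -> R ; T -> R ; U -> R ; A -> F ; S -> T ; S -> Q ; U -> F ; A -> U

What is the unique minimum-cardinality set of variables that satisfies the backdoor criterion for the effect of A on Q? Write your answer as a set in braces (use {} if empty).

{S}

Variables eligible for adjustment (non-descendants of A, excluding A and Q): {S}.
Backdoor paths from A to Q:
  P1: A <- S -> Q
The empty set is not sufficient: P1 (A <- S -> Q) has no collider blocking it and no conditioned non-collider, so it is open.
Try {S}:
  P1: blocked at fork node S ∈ conditioning set.
{S} contains no descendant of A and blocks every backdoor path.
{S} is the unique smallest valid adjustment set.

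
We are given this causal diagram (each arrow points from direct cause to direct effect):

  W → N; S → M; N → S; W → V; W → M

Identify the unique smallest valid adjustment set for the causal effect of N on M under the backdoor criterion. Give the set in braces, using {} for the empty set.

{W}

Variables eligible for adjustment (non-descendants of N, excluding N and M): {V, W}.
Backdoor paths from N to M:
  P1: N <- W -> M
The empty set is not sufficient: P1 (N <- W -> M) has no collider blocking it and no conditioned non-collider, so it is open.
Try {W}:
  P1: blocked at fork node W ∈ conditioning set.
{W} contains no descendant of N and blocks every backdoor path.
No other singleton works — e.g. {V} leaves P1 open — so {W} is the unique smallest valid adjustment set.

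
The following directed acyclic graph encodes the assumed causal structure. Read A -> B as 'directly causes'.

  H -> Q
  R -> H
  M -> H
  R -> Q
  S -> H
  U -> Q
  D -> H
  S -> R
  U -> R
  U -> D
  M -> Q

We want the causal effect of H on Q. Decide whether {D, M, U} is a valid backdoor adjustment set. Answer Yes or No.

Backdoor paths from H to Q (paths whose first edge points into H):
  P1: H <- D <- U -> R -> Q
  P2: H <- D <- U -> Q
  P3: H <- M -> Q
  P4: H <- S -> R <- U -> Q
  P5: H <- S -> R -> Q
  P6: H <- R <- U -> Q
  P7: H <- R -> Q
Condition 1 (no descendant of H in the set): holds — descendants of H are {Q}; none are in {D, M, U}.
Condition 2 (every backdoor path blocked by {D, M, U}):
  P1: blocked at chain node D ∈ conditioning set.
  P2: blocked at chain node D ∈ conditioning set.
  P3: blocked at fork node M ∈ conditioning set.
  P4: blocked at collider R (neither it nor any descendant is in the conditioning set).
  P5: open — no interior node is in the conditioning set.
  P6: blocked at fork node U ∈ conditioning set.
  P7: open — no interior node is in the conditioning set.
{D, M, U} does not satisfy the backdoor criterion.

No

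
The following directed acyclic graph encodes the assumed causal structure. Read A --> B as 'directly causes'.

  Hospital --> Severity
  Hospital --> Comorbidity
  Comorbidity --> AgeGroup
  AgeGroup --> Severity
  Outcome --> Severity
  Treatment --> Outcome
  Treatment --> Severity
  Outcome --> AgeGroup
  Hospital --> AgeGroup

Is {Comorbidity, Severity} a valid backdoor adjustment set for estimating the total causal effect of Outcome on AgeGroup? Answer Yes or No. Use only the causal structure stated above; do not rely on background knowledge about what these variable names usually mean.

Backdoor paths from Outcome to AgeGroup (paths whose first edge points into Outcome):
  P1: Outcome <- Treatment -> Severity <- Hospital -> Comorbidity -> AgeGroup
  P2: Outcome <- Treatment -> Severity <- Hospital -> AgeGroup
  P3: Outcome <- Treatment -> Severity <- AgeGroup
Condition 1 (no descendant of Outcome in the set): FAILS — Severity is a descendant of Outcome.
Condition 2 (every backdoor path blocked by {Comorbidity, Severity}):
  P1: blocked at chain node Comorbidity ∈ conditioning set.
  P2: open — collider(s) Severity are conditioned on (or have a conditioned descendant) and no non-collider on the path is in the set.
  P3: open — collider(s) Severity are conditioned on (or have a conditioned descendant) and no non-collider on the path is in the set.
{Comorbidity, Severity} does not satisfy the backdoor criterion.

No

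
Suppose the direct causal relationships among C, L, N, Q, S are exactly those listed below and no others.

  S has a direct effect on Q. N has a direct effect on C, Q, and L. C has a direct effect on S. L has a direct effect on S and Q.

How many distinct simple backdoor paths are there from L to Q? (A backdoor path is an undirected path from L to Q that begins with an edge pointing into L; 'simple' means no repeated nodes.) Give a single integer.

A backdoor path from L to Q is any simple undirected path whose first edge points into L (i.e. leaves L via a parent).
Parents of L: {N}.
Enumerating:
  P1: L <- N -> C -> S -> Q
  P2: L <- N -> Q
That exhausts the simple backdoor paths. Count: 2.

2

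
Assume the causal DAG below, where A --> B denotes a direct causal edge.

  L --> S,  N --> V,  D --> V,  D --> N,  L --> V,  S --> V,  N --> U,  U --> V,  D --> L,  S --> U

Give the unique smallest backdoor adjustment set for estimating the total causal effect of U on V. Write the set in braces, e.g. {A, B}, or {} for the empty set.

{N, S}

Variables eligible for adjustment (non-descendants of U, excluding U and V): {D, L, N, S}.
Backdoor paths from U to V:
  P1: U <- N <- D -> L -> S -> V
  P2: U <- N <- D -> L -> V
  P3: U <- N <- D -> V
  P4: U <- N -> V
  P5: U <- S <- L <- D -> N -> V
  P6: U <- S <- L <- D -> V
  P7: U <- S <- L -> V
  P8: U <- S -> V
The empty set is not sufficient: P1 (U <- N <- D -> L -> S -> V) has no collider blocking it and no conditioned non-collider, so it is open.
Try {N, S}:
  P1: blocked at chain node N ∈ conditioning set.
  P2: blocked at chain node N ∈ conditioning set.
  P3: blocked at chain node N ∈ conditioning set.
  P4: blocked at fork node N ∈ conditioning set.
  P5: blocked at chain node S ∈ conditioning set.
  P6: blocked at chain node S ∈ conditioning set.
  P7: blocked at chain node S ∈ conditioning set.
  P8: blocked at fork node S ∈ conditioning set.
{N, S} contains no descendant of U and blocks every backdoor path.
Every element of {N, S} is needed (dropping N leaves P2 open; dropping S leaves P6 open), so no proper subset is valid.
Among all size-2 subsets of the eligible variables, only {N, S} blocks every backdoor path, so it is the unique smallest valid adjustment set.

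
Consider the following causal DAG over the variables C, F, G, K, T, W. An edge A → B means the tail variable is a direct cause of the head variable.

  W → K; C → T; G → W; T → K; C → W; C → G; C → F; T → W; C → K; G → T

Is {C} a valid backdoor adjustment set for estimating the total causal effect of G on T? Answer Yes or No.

Yes

Backdoor paths from G to T (paths whose first edge points into G):
  P1: G <- C -> T
  P2: G <- C -> W <- T
  P3: G <- C -> W -> K <- T
  P4: G <- C -> K <- T
  P5: G <- C -> K <- W <- T
Condition 1 (no descendant of G in the set): holds — descendants of G are {K, T, W}; none are in {C}.
Condition 2 (every backdoor path blocked by {C}):
  P1: blocked at fork node C ∈ conditioning set.
  P2: blocked at fork node C ∈ conditioning set.
  P3: blocked at fork node C ∈ conditioning set.
  P4: blocked at fork node C ∈ conditioning set.
  P5: blocked at fork node C ∈ conditioning set.
{C} satisfies the backdoor criterion.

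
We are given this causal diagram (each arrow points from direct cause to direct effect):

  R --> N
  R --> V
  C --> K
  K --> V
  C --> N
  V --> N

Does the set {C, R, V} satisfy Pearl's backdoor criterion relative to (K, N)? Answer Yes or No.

No

Backdoor paths from K to N (paths whose first edge points into K):
  P1: K <- C -> N
Condition 1 (no descendant of K in the set): FAILS — V is a descendant of K.
Condition 2 (every backdoor path blocked by {C, R, V}):
  P1: blocked at fork node C ∈ conditioning set.
{C, R, V} does not satisfy the backdoor criterion.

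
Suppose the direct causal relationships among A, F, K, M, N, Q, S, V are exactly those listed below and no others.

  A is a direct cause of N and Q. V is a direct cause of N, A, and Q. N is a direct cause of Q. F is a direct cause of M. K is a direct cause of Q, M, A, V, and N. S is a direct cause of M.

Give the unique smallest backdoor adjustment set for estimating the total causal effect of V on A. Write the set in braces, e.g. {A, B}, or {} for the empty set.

{K}

Variables eligible for adjustment (non-descendants of V, excluding V and A): {F, K, M, S}.
Backdoor paths from V to A:
  P1: V <- K -> A
  P2: V <- K -> N <- A
  P3: V <- K -> N -> Q <- A
  P4: V <- K -> Q <- A
  P5: V <- K -> Q <- N <- A
The empty set is not sufficient: P1 (V <- K -> A) has no collider blocking it and no conditioned non-collider, so it is open.
Try {K}:
  P1: blocked at fork node K ∈ conditioning set.
  P2: blocked at fork node K ∈ conditioning set.
  P3: blocked at fork node K ∈ conditioning set.
  P4: blocked at fork node K ∈ conditioning set.
  P5: blocked at fork node K ∈ conditioning set.
{K} contains no descendant of V and blocks every backdoor path.
No other singleton works — e.g. {F} leaves P1 open — so {K} is the unique smallest valid adjustment set.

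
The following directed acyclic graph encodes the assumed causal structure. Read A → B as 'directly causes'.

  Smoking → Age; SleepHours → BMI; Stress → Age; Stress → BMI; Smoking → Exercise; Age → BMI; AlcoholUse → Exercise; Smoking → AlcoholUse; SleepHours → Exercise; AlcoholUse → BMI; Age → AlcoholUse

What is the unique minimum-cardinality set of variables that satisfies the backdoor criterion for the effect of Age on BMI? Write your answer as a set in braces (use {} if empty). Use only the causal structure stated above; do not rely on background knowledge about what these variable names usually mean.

{Smoking, Stress}

Variables eligible for adjustment (non-descendants of Age, excluding Age and BMI): {SleepHours, Smoking, Stress}.
Backdoor paths from Age to BMI:
  P1: Age <- Stress -> BMI
  P2: Age <- Smoking -> AlcoholUse -> Exercise <- SleepHours -> BMI
  P3: Age <- Smoking -> AlcoholUse -> BMI
  P4: Age <- Smoking -> Exercise <- AlcoholUse -> BMI
  P5: Age <- Smoking -> Exercise <- SleepHours -> BMI
The empty set is not sufficient: P1 (Age <- Stress -> BMI) has no collider blocking it and no conditioned non-collider, so it is open.
Try {Smoking, Stress}:
  P1: blocked at fork node Stress ∈ conditioning set.
  P2: blocked at fork node Smoking ∈ conditioning set.
  P3: blocked at fork node Smoking ∈ conditioning set.
  P4: blocked at fork node Smoking ∈ conditioning set.
  P5: blocked at fork node Smoking ∈ conditioning set.
{Smoking, Stress} contains no descendant of Age and blocks every backdoor path.
Every element of {Smoking, Stress} is needed (dropping Smoking leaves P3 open; dropping Stress leaves P1 open), so no proper subset is valid.
Among all size-2 subsets of the eligible variables, only {Smoking, Stress} blocks every backdoor path, so it is the unique smallest valid adjustment set.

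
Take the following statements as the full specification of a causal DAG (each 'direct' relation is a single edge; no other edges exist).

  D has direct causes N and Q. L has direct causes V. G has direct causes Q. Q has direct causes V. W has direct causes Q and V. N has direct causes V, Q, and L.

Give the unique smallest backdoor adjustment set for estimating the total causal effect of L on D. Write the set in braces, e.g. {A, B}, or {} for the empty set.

Variables eligible for adjustment (non-descendants of L, excluding L and D): {G, Q, V, W}.
Backdoor paths from L to D:
  P1: L <- V -> Q -> N -> D
  P2: L <- V -> Q -> D
  P3: L <- V -> N <- Q -> D
  P4: L <- V -> N -> D
  P5: L <- V -> W <- Q -> N -> D
  P6: L <- V -> W <- Q -> D
The empty set is not sufficient: P1 (L <- V -> Q -> N -> D) has no collider blocking it and no conditioned non-collider, so it is open.
Try {V}:
  P1: blocked at fork node V ∈ conditioning set.
  P2: blocked at fork node V ∈ conditioning set.
  P3: blocked at fork node V ∈ conditioning set.
  P4: blocked at fork node V ∈ conditioning set.
  P5: blocked at fork node V ∈ conditioning set.
  P6: blocked at fork node V ∈ conditioning set.
{V} contains no descendant of L and blocks every backdoor path.
No other singleton works — e.g. {Q} leaves P4 open — so {V} is the unique smallest valid adjustment set.

{V}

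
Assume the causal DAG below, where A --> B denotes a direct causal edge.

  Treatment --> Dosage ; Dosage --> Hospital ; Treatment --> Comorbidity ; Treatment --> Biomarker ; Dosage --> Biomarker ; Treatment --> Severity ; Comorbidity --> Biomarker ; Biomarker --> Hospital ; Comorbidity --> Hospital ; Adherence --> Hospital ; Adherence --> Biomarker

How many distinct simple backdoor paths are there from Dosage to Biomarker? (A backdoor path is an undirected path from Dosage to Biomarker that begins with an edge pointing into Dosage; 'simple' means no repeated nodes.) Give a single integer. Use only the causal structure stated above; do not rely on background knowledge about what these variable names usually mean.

A backdoor path from Dosage to Biomarker is any simple undirected path whose first edge points into Dosage (i.e. leaves Dosage via a parent).
Parents of Dosage: {Treatment}.
Enumerating:
  P1: Dosage <- Treatment -> Comorbidity -> Biomarker
  P2: Dosage <- Treatment -> Comorbidity -> Hospital <- Adherence -> Biomarker
  P3: Dosage <- Treatment -> Comorbidity -> Hospital <- Biomarker
  P4: Dosage <- Treatment -> Biomarker
That exhausts the simple backdoor paths. Count: 4.

4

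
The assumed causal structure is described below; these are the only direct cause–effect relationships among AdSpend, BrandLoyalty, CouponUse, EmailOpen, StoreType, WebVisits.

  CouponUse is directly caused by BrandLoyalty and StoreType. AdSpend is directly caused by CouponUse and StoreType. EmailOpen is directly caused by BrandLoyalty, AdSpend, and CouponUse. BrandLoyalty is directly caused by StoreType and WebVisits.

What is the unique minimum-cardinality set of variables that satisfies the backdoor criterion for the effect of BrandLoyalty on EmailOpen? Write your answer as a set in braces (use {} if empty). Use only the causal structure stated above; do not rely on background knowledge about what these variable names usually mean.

{StoreType}

Variables eligible for adjustment (non-descendants of BrandLoyalty, excluding BrandLoyalty and EmailOpen): {StoreType, WebVisits}.
Backdoor paths from BrandLoyalty to EmailOpen:
  P1: BrandLoyalty <- StoreType -> CouponUse -> AdSpend -> EmailOpen
  P2: BrandLoyalty <- StoreType -> CouponUse -> EmailOpen
  P3: BrandLoyalty <- StoreType -> AdSpend <- CouponUse -> EmailOpen
  P4: BrandLoyalty <- StoreType -> AdSpend -> EmailOpen
The empty set is not sufficient: P1 (BrandLoyalty <- StoreType -> CouponUse -> AdSpend -> EmailOpen) has no collider blocking it and no conditioned non-collider, so it is open.
Try {StoreType}:
  P1: blocked at fork node StoreType ∈ conditioning set.
  P2: blocked at fork node StoreType ∈ conditioning set.
  P3: blocked at fork node StoreType ∈ conditioning set.
  P4: blocked at fork node StoreType ∈ conditioning set.
{StoreType} contains no descendant of BrandLoyalty and blocks every backdoor path.
No other singleton works — e.g. {WebVisits} leaves P1 open — so {StoreType} is the unique smallest valid adjustment set.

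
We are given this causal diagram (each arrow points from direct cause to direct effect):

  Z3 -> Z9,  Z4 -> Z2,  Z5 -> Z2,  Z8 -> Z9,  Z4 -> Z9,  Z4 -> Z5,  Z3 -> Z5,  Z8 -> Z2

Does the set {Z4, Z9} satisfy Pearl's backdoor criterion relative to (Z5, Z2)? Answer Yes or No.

No

Backdoor paths from Z5 to Z2 (paths whose first edge points into Z5):
  P1: Z5 <- Z4 -> Z9 <- Z8 -> Z2
  P2: Z5 <- Z4 -> Z2
  P3: Z5 <- Z3 -> Z9 <- Z4 -> Z2
  P4: Z5 <- Z3 -> Z9 <- Z8 -> Z2
Condition 1 (no descendant of Z5 in the set): holds — descendants of Z5 are {Z2}; none are in {Z4, Z9}.
Condition 2 (every backdoor path blocked by {Z4, Z9}):
  P1: blocked at fork node Z4 ∈ conditioning set.
  P2: blocked at fork node Z4 ∈ conditioning set.
  P3: blocked at fork node Z4 ∈ conditioning set.
  P4: open — collider(s) Z9 are conditioned on (or have a conditioned descendant) and no non-collider on the path is in the set.
{Z4, Z9} does not satisfy the backdoor criterion.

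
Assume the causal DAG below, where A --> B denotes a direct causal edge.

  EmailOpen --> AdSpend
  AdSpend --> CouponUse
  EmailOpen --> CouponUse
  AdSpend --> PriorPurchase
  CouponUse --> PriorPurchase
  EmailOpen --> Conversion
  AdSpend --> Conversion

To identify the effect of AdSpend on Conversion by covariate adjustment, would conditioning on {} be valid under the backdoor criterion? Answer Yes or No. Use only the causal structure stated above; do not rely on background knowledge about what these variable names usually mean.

Backdoor paths from AdSpend to Conversion (paths whose first edge points into AdSpend):
  P1: AdSpend <- EmailOpen -> Conversion
Condition 1 (no descendant of AdSpend in the set): holds — descendants of AdSpend are {Conversion, CouponUse, PriorPurchase}; none are in {}.
Condition 2 (every backdoor path blocked by {}):
  P1: open — no interior node is in the conditioning set.
{} does not satisfy the backdoor criterion.

No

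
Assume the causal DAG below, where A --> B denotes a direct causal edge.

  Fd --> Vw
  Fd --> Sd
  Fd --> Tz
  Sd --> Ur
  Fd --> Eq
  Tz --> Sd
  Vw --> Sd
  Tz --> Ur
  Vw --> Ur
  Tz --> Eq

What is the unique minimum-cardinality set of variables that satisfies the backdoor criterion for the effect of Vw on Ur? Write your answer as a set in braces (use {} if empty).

Variables eligible for adjustment (non-descendants of Vw, excluding Vw and Ur): {Eq, Fd, Tz}.
Backdoor paths from Vw to Ur:
  P1: Vw <- Fd -> Tz -> Sd -> Ur
  P2: Vw <- Fd -> Tz -> Ur
  P3: Vw <- Fd -> Sd <- Tz -> Ur
  P4: Vw <- Fd -> Sd -> Ur
  P5: Vw <- Fd -> Eq <- Tz -> Sd -> Ur
  P6: Vw <- Fd -> Eq <- Tz -> Ur
The empty set is not sufficient: P1 (Vw <- Fd -> Tz -> Sd -> Ur) has no collider blocking it and no conditioned non-collider, so it is open.
Try {Fd}:
  P1: blocked at fork node Fd ∈ conditioning set.
  P2: blocked at fork node Fd ∈ conditioning set.
  P3: blocked at fork node Fd ∈ conditioning set.
  P4: blocked at fork node Fd ∈ conditioning set.
  P5: blocked at fork node Fd ∈ conditioning set.
  P6: blocked at fork node Fd ∈ conditioning set.
{Fd} contains no descendant of Vw and blocks every backdoor path.
No other singleton works — e.g. {Tz} leaves P4 open — so {Fd} is the unique smallest valid adjustment set.

{Fd}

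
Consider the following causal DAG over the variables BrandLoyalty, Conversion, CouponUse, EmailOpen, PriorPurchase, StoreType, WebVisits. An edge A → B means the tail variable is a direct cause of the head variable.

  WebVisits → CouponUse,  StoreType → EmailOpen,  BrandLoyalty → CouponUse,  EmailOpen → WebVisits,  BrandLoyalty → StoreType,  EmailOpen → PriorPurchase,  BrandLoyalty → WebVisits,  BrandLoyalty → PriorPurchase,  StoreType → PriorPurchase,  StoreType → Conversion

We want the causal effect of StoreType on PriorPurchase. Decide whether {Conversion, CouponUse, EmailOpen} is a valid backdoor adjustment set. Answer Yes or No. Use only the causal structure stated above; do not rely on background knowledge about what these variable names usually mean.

No

Backdoor paths from StoreType to PriorPurchase (paths whose first edge points into StoreType):
  P1: StoreType <- BrandLoyalty -> PriorPurchase
  P2: StoreType <- BrandLoyalty -> WebVisits <- EmailOpen -> PriorPurchase
  P3: StoreType <- BrandLoyalty -> CouponUse <- WebVisits <- EmailOpen -> PriorPurchase
Condition 1 (no descendant of StoreType in the set): FAILS — Conversion, CouponUse, and EmailOpen are descendants of StoreType.
Condition 2 (every backdoor path blocked by {Conversion, CouponUse, EmailOpen}):
  P1: open — no interior node is in the conditioning set.
  P2: blocked at fork node EmailOpen ∈ conditioning set.
  P3: blocked at fork node EmailOpen ∈ conditioning set.
{Conversion, CouponUse, EmailOpen} does not satisfy the backdoor criterion.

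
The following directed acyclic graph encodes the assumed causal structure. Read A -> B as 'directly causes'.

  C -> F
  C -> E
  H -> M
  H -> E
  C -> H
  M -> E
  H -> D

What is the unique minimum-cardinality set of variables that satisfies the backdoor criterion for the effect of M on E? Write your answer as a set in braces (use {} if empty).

{H}

Variables eligible for adjustment (non-descendants of M, excluding M and E): {C, D, F, H}.
Backdoor paths from M to E:
  P1: M <- H <- C -> E
  P2: M <- H -> E
The empty set is not sufficient: P1 (M <- H <- C -> E) has no collider blocking it and no conditioned non-collider, so it is open.
Try {H}:
  P1: blocked at chain node H ∈ conditioning set.
  P2: blocked at fork node H ∈ conditioning set.
{H} contains no descendant of M and blocks every backdoor path.
No other singleton works — e.g. {C} leaves P2 open — so {H} is the unique smallest valid adjustment set.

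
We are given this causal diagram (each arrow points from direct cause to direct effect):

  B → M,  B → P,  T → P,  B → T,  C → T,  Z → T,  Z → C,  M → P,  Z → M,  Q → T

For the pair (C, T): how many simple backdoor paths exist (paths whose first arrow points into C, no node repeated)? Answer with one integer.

5

A backdoor path from C to T is any simple undirected path whose first edge points into C (i.e. leaves C via a parent).
Parents of C: {Z}.
Enumerating:
  P1: C <- Z -> M <- B -> T
  P2: C <- Z -> M <- B -> P <- T
  P3: C <- Z -> M -> P <- B -> T
  P4: C <- Z -> M -> P <- T
  P5: C <- Z -> T
That exhausts the simple backdoor paths. Count: 5.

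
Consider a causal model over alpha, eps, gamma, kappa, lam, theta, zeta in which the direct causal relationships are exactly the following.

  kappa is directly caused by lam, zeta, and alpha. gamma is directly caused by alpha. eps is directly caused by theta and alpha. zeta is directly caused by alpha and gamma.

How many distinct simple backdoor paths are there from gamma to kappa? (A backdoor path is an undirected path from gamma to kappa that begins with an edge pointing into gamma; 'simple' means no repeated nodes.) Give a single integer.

A backdoor path from gamma to kappa is any simple undirected path whose first edge points into gamma (i.e. leaves gamma via a parent).
Parents of gamma: {alpha}.
Enumerating:
  P1: gamma <- alpha -> zeta -> kappa
  P2: gamma <- alpha -> kappa
That exhausts the simple backdoor paths. Count: 2.

2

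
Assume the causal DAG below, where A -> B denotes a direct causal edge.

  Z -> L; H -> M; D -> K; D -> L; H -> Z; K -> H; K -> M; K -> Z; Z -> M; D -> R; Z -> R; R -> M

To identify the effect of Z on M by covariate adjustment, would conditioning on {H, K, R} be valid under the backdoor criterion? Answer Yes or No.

No

Backdoor paths from Z to M (paths whose first edge points into Z):
  P1: Z <- K <- D -> R -> M
  P2: Z <- K -> H -> M
  P3: Z <- K -> M
  P4: Z <- H <- K <- D -> R -> M
  P5: Z <- H <- K -> M
  P6: Z <- H -> M
Condition 1 (no descendant of Z in the set): FAILS — R is a descendant of Z.
Condition 2 (every backdoor path blocked by {H, K, R}):
  P1: blocked at chain node K ∈ conditioning set.
  P2: blocked at fork node K ∈ conditioning set.
  P3: blocked at fork node K ∈ conditioning set.
  P4: blocked at chain node H ∈ conditioning set.
  P5: blocked at chain node H ∈ conditioning set.
  P6: blocked at fork node H ∈ conditioning set.
{H, K, R} does not satisfy the backdoor criterion.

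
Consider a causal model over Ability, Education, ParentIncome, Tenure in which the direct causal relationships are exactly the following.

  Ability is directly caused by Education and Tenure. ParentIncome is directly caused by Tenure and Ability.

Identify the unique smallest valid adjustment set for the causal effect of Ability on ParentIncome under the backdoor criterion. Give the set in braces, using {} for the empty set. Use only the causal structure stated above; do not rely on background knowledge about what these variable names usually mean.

{Tenure}

Variables eligible for adjustment (non-descendants of Ability, excluding Ability and ParentIncome): {Education, Tenure}.
Backdoor paths from Ability to ParentIncome:
  P1: Ability <- Tenure -> ParentIncome
The empty set is not sufficient: P1 (Ability <- Tenure -> ParentIncome) has no collider blocking it and no conditioned non-collider, so it is open.
Try {Tenure}:
  P1: blocked at fork node Tenure ∈ conditioning set.
{Tenure} contains no descendant of Ability and blocks every backdoor path.
No other singleton works — e.g. {Education} leaves P1 open — so {Tenure} is the unique smallest valid adjustment set.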